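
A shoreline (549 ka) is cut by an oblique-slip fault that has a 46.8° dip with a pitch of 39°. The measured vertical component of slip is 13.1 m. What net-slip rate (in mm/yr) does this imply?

0.0520 mm/yr

dip-slip = throw / sin(dip) = 13.1 / sin(46.8°) = 17.97 m
net slip = dip-slip / sin(rake) = 17.97 / sin(39°) = 28.56 m
rate = 28.56 m / 549 ka = 0.0000520 m/yr = 0.0520 mm/yr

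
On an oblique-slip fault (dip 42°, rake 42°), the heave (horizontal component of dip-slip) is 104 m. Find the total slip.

dip-slip = heave / cos(dip) = 104 / cos(42°) = 139.9 m
net slip = dip-slip / sin(rake) = 139.9 / sin(42°) = 209 m

209 m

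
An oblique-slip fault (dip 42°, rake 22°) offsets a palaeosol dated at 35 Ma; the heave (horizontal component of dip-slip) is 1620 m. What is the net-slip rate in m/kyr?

dip-slip = heave / cos(dip) = 1620 / cos(42°) = 2180 m
net slip = dip-slip / sin(rake) = 2180 / sin(22°) = 5819 m
rate = 5819 m / 35 Ma = 0.000166 m/yr = 0.166 m/kyr

0.166 m/kyr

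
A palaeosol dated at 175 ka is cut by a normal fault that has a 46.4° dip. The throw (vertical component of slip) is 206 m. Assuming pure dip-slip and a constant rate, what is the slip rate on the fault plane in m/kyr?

1.63 m/kyr

dip-slip = throw / sin(dip) = 206 m / sin(46.4°) = 284.5 m
rate = 284.5 m / 175 ka = 0.00163 m/yr = 1.63 m/kyr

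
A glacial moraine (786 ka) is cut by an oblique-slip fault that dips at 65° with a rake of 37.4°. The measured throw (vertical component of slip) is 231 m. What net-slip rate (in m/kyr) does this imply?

dip-slip = throw / sin(dip) = 231 / sin(65°) = 254.9 m
net slip = dip-slip / sin(rake) = 254.9 / sin(37.4°) = 419.6 m
rate = 419.6 m / 786 ka = 0.000534 m/yr = 0.534 m/kyr

0.534 m/kyr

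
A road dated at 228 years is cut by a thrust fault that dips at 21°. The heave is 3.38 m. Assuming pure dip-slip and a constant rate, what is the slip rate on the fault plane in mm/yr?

15.9 mm/yr

dip-slip = heave / cos(dip) = 3.38 m / cos(21°) = 3.620 m
rate = 3.620 m / 228 years = 0.0159 m/yr = 15.9 mm/yr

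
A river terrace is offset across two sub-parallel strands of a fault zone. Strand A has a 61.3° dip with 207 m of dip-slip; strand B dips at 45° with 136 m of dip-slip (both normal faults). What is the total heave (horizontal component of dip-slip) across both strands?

196 m

heave_A = 207 × cos(61.3°) = 99.41 m
heave_B = 136 × cos(45°) = 96.17 m
total = 99.41 + 96.17 = 196 m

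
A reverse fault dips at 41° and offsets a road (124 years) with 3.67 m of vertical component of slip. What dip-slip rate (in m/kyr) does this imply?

dip-slip = throw / sin(dip) = 3.67 m / sin(41°) = 5.594 m
rate = 5.594 m / 124 years = 0.0451 m/yr = 45.1 m/kyr

45.1 m/kyr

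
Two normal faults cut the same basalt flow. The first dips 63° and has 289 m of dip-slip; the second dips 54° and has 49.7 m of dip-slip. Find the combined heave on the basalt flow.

heave_A = 289 × cos(63°) = 131.2 m
heave_B = 49.7 × cos(54°) = 29.21 m
total = 131.2 + 29.21 = 160 m

160 m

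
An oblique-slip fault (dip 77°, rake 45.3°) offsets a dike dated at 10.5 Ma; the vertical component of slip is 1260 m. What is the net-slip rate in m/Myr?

173 m/Myr

dip-slip = throw / sin(dip) = 1260 / sin(77°) = 1293 m
net slip = dip-slip / sin(rake) = 1293 / sin(45.3°) = 1819 m
rate = 1819 m / 10.5 Ma = 0.000173 m/yr = 173 m/Myr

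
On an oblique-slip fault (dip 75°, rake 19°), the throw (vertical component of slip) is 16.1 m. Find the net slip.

dip-slip = throw / sin(dip) = 16.1 / sin(75°) = 16.67 m
net slip = dip-slip / sin(rake) = 16.67 / sin(19°) = 51.2 m

51.2 m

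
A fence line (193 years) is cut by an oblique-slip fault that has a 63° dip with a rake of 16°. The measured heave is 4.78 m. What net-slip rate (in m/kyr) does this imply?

dip-slip = heave / cos(dip) = 4.78 / cos(63°) = 10.53 m
net slip = dip-slip / sin(rake) = 10.53 / sin(16°) = 38.20 m
rate = 38.20 m / 193 years = 0.198 m/yr = 198 m/kyr

198 m/kyr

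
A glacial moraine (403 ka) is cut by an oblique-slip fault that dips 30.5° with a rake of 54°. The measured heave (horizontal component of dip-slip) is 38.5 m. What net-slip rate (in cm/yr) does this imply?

0.0137 cm/yr

dip-slip = heave / cos(dip) = 38.5 / cos(30.5°) = 44.68 m
net slip = dip-slip / sin(rake) = 44.68 / sin(54°) = 55.23 m
rate = 55.23 m / 403 ka = 0.000137 m/yr = 0.0137 cm/yr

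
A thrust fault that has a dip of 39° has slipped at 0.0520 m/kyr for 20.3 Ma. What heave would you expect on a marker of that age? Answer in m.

dip-slip = rate × time = 0.0520 m/kyr × 20.3 Ma = 1056 m
heave = dip-slip × cos(dip) = 1056 × cos(39°) = 820 m

820 m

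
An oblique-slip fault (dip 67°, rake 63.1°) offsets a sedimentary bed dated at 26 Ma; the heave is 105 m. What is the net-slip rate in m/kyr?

dip-slip = heave / cos(dip) = 105 / cos(67°) = 268.7 m
net slip = dip-slip / sin(rake) = 268.7 / sin(63.1°) = 301.3 m
rate = 301.3 m / 26 Ma = 0.0000116 m/yr = 0.0116 m/kyr

0.0116 m/kyr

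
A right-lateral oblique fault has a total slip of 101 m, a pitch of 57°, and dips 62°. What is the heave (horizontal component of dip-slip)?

dip-slip = net slip × sin(rake) = 101 m × sin(57°) = 84.71 m
heave = dip-slip × cos(dip) = 84.71 × cos(62°) = 39.8 m

39.8 m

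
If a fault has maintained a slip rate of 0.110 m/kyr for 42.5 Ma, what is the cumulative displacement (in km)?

slip = rate × time = 0.110 m/kyr × 42.5 Ma = 4680 m = 4.67 km

4.67 km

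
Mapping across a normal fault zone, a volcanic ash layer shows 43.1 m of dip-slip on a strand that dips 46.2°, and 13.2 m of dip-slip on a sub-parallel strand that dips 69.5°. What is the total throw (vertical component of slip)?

throw_A = 43.1 × sin(46.2°) = 31.11 m
throw_B = 13.2 × sin(69.5°) = 12.36 m
total = 31.11 + 12.36 = 43.5 m

43.5 m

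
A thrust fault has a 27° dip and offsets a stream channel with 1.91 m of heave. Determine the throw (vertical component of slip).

0.973 m

throw = heave × tan(dip) = 1.91 × tan(27°) = 0.973 m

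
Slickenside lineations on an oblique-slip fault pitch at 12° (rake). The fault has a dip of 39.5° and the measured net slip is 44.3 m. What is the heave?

dip-slip = net slip × sin(rake) = 44.3 m × sin(12°) = 9.210 m
heave = dip-slip × cos(dip) = 9.210 × cos(39.5°) = 7.11 m

7.11 m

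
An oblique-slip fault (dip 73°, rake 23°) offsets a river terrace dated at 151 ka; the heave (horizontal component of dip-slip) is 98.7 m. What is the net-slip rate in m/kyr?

5.72 m/kyr

dip-slip = heave / cos(dip) = 98.7 / cos(73°) = 337.6 m
net slip = dip-slip / sin(rake) = 337.6 / sin(23°) = 864 m
rate = 864 m / 151 ka = 0.00572 m/yr = 5.72 m/kyr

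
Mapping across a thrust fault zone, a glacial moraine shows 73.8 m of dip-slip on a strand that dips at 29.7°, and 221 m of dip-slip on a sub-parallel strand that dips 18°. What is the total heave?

heave_A = 73.8 × cos(29.7°) = 64.11 m
heave_B = 221 × cos(18°) = 210.2 m
total = 64.11 + 210.2 = 274 m

274 m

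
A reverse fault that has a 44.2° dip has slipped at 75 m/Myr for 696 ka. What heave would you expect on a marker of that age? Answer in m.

dip-slip = rate × time = 75 m/Myr × 696 ka = 52.20 m
heave = dip-slip × cos(dip) = 52.20 × cos(44.2°) = 37.4 m

37.4 m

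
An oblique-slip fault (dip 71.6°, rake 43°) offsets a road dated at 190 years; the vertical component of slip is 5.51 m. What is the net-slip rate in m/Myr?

44800 m/Myr

dip-slip = throw / sin(dip) = 5.51 / sin(71.6°) = 5.807 m
net slip = dip-slip / sin(rake) = 5.807 / sin(43°) = 8.514 m
rate = 8.514 m / 190 years = 0.0448 m/yr = 44800 m/Myr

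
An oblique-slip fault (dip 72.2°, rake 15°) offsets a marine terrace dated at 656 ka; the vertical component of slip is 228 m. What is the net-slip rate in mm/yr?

1.41 mm/yr

dip-slip = throw / sin(dip) = 228 / sin(72.2°) = 239.5 m
net slip = dip-slip / sin(rake) = 239.5 / sin(15°) = 925.2 m
rate = 925.2 m / 656 ka = 0.00141 m/yr = 1.41 mm/yr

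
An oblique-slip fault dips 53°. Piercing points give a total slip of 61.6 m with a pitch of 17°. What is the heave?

dip-slip = net slip × sin(rake) = 61.6 m × sin(17°) = 18.01 m
heave = dip-slip × cos(dip) = 18.01 × cos(53°) = 10.8 m

10.8 m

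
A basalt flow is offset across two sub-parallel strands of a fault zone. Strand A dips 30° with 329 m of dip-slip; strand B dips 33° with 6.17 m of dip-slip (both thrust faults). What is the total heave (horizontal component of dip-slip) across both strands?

heave_A = 329 × cos(30°) = 284.9 m
heave_B = 6.17 × cos(33°) = 5.175 m
total = 284.9 + 5.175 = 290 m

290 m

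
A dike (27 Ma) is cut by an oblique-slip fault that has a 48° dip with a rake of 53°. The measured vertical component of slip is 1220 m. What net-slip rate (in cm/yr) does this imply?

0.00761 cm/yr

dip-slip = throw / sin(dip) = 1220 / sin(48°) = 1642 m
net slip = dip-slip / sin(rake) = 1642 / sin(53°) = 2056 m
rate = 2056 m / 27 Ma = 0.0000761 m/yr = 0.00761 cm/yr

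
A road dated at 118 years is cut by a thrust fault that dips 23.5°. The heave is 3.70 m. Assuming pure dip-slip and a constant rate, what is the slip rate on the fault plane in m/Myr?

dip-slip = heave / cos(dip) = 3.70 m / cos(23.5°) = 4.035 m
rate = 4.035 m / 118 years = 0.0342 m/yr = 34200 m/Myr

34200 m/Myr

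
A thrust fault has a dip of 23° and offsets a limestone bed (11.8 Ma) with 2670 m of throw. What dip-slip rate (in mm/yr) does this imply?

0.579 mm/yr

dip-slip = throw / sin(dip) = 2670 m / sin(23°) = 6833 m
rate = 6833 m / 11.8 Ma = 0.000579 m/yr = 0.579 mm/yr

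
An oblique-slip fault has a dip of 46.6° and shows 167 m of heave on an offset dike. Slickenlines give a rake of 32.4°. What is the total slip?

dip-slip = heave / cos(dip) = 167 / cos(46.6°) = 243.1 m
net slip = dip-slip / sin(rake) = 243.1 / sin(32.4°) = 454 m

454 m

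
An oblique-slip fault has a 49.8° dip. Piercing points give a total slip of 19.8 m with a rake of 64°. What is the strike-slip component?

8.68 m

strike-slip = net slip × cos(rake) = 19.8 m × cos(64°) = 8.68 m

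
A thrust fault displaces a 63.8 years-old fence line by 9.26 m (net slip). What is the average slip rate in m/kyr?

rate = 9.26 m / 63.8 years = 0.145 m/yr = 145 m/kyr

145 m/kyr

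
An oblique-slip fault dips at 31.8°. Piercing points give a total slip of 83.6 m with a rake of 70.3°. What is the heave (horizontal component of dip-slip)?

dip-slip = net slip × sin(rake) = 83.6 m × sin(70.3°) = 78.71 m
heave = dip-slip × cos(dip) = 78.71 × cos(31.8°) = 66.9 m

66.9 m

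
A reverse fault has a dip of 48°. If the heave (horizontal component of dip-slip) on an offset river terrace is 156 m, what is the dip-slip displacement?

233 m

dip-slip = heave / cos(dip) = 156 / cos(48°) = 233 m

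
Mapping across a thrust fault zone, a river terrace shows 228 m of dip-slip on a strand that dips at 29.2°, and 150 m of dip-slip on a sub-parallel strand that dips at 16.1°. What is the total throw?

153 m

throw_A = 228 × sin(29.2°) = 111.2 m
throw_B = 150 × sin(16.1°) = 41.60 m
total = 111.2 + 41.60 = 153 m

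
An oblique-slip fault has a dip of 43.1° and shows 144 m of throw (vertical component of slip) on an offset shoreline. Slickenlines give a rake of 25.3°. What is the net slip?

dip-slip = throw / sin(dip) = 144 / sin(43.1°) = 210.8 m
net slip = dip-slip / sin(rake) = 210.8 / sin(25.3°) = 493 m

493 m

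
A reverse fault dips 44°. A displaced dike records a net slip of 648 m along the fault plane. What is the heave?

heave = dip-slip × cos(dip) = 648 m × cos(44°) = 466 m

466 m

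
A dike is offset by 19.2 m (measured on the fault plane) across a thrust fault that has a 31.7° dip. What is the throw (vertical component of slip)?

10.1 m

throw = dip-slip × sin(dip) = 19.2 m × sin(31.7°) = 10.1 m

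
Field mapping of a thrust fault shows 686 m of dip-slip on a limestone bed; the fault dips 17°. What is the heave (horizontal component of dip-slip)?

heave = dip-slip × cos(dip) = 686 m × cos(17°) = 656 m

656 m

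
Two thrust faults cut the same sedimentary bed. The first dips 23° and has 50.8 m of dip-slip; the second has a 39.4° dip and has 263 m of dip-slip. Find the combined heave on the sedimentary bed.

250 m

heave_A = 50.8 × cos(23°) = 46.76 m
heave_B = 263 × cos(39.4°) = 203.2 m
total = 46.76 + 203.2 = 250 m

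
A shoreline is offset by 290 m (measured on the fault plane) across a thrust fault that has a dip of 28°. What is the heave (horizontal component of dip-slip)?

heave = dip-slip × cos(dip) = 290 m × cos(28°) = 256 m

256 m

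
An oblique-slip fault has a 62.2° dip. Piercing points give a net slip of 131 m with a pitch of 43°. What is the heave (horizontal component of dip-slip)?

dip-slip = net slip × sin(rake) = 131 m × sin(43°) = 89.34 m
heave = dip-slip × cos(dip) = 89.34 × cos(62.2°) = 41.7 m

41.7 m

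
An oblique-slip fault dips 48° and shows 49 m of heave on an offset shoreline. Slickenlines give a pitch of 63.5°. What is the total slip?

dip-slip = heave / cos(dip) = 49 / cos(48°) = 73.23 m
net slip = dip-slip / sin(rake) = 73.23 / sin(63.5°) = 81.8 m

81.8 m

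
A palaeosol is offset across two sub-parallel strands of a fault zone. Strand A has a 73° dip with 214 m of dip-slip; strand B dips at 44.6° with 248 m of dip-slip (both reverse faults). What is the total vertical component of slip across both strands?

throw_A = 214 × sin(73°) = 204.6 m
throw_B = 248 × sin(44.6°) = 174.1 m
total = 204.6 + 174.1 = 379 m

379 m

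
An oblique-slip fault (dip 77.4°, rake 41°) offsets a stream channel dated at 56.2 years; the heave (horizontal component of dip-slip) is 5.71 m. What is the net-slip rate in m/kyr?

710 m/kyr

dip-slip = heave / cos(dip) = 5.71 / cos(77.4°) = 26.18 m
net slip = dip-slip / sin(rake) = 26.18 / sin(41°) = 39.90 m
rate = 39.90 m / 56.2 years = 0.710 m/yr = 710 m/kyr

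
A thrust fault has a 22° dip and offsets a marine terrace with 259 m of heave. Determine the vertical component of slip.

throw = heave × tan(dip) = 259 × tan(22°) = 105 m

105 m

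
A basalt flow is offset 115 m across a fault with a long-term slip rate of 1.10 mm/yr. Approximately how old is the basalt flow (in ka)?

age = offset / rate = 115 m / (1.10 mm/yr) = 105000 yr = 105 ka

105 ka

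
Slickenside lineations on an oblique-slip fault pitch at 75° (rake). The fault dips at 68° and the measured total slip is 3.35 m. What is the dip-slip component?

3.24 m

dip-slip = net slip × sin(rake) = 3.35 m × sin(75°) = 3.24 m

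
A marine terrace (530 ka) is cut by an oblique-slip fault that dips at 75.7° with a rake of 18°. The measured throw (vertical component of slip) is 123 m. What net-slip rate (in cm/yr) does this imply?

0.0775 cm/yr

dip-slip = throw / sin(dip) = 123 / sin(75.7°) = 126.9 m
net slip = dip-slip / sin(rake) = 126.9 / sin(18°) = 410.8 m
rate = 410.8 m / 530 ka = 0.000775 m/yr = 0.0775 cm/yr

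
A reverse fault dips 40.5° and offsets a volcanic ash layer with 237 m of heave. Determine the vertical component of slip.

202 m

throw = heave × tan(dip) = 237 × tan(40.5°) = 202 m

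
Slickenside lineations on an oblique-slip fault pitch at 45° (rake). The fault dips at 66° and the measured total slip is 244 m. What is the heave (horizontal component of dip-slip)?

70.2 m

dip-slip = net slip × sin(rake) = 244 m × sin(45°) = 172.5 m
heave = dip-slip × cos(dip) = 172.5 × cos(66°) = 70.2 m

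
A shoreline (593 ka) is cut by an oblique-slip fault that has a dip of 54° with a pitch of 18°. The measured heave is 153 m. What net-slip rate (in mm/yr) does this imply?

dip-slip = heave / cos(dip) = 153 / cos(54°) = 260.3 m
net slip = dip-slip / sin(rake) = 260.3 / sin(18°) = 842.3 m
rate = 842.3 m / 593 ka = 0.00142 m/yr = 1.42 mm/yr

1.42 mm/yr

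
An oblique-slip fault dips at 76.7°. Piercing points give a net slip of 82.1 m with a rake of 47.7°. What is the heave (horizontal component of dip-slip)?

14 m

dip-slip = net slip × sin(rake) = 82.1 m × sin(47.7°) = 60.72 m
heave = dip-slip × cos(dip) = 60.72 × cos(76.7°) = 14 m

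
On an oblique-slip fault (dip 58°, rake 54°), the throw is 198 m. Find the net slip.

dip-slip = throw / sin(dip) = 198 / sin(58°) = 233.5 m
net slip = dip-slip / sin(rake) = 233.5 / sin(54°) = 289 m

289 m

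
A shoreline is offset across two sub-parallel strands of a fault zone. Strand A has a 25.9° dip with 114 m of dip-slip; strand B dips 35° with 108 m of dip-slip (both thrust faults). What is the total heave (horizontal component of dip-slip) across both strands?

heave_A = 114 × cos(25.9°) = 102.5 m
heave_B = 108 × cos(35°) = 88.47 m
total = 102.5 + 88.47 = 191 m

191 m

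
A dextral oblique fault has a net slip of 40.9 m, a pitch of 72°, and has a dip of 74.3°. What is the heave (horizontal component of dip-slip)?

10.5 m

dip-slip = net slip × sin(rake) = 40.9 m × sin(72°) = 38.90 m
heave = dip-slip × cos(dip) = 38.90 × cos(74.3°) = 10.5 m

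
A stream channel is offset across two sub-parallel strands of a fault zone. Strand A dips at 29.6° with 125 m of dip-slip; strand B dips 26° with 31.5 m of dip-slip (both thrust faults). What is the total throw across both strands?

75.6 m

throw_A = 125 × sin(29.6°) = 61.74 m
throw_B = 31.5 × sin(26°) = 13.81 m
total = 61.74 + 13.81 = 75.6 m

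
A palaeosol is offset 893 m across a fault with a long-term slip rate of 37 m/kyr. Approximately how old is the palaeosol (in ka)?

age = offset / rate = 893 m / (37 m/kyr) = 24100 yr = 24.1 ka

24.1 ka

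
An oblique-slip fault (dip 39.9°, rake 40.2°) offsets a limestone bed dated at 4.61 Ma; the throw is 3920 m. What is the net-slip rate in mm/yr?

2.05 mm/yr

dip-slip = throw / sin(dip) = 3920 / sin(39.9°) = 6111 m
net slip = dip-slip / sin(rake) = 6111 / sin(40.2°) = 9468 m
rate = 9468 m / 4.61 Ma = 0.00205 m/yr = 2.05 mm/yr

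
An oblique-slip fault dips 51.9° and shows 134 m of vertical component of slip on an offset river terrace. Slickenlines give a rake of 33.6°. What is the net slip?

dip-slip = throw / sin(dip) = 134 / sin(51.9°) = 170.3 m
net slip = dip-slip / sin(rake) = 170.3 / sin(33.6°) = 308 m

308 m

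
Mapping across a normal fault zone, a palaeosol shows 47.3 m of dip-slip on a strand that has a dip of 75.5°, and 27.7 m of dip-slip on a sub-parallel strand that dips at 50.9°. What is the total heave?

29.3 m

heave_A = 47.3 × cos(75.5°) = 11.84 m
heave_B = 27.7 × cos(50.9°) = 17.47 m
total = 11.84 + 17.47 = 29.3 m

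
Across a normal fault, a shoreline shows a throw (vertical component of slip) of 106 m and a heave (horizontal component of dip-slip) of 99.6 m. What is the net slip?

net slip = √(throw² + heave²) = √(106² + 99.6²) = 145 m

145 m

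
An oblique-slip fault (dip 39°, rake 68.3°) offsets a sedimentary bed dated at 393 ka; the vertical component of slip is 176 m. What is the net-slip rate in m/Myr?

766 m/Myr

dip-slip = throw / sin(dip) = 176 / sin(39°) = 279.7 m
net slip = dip-slip / sin(rake) = 279.7 / sin(68.3°) = 301 m
rate = 301 m / 393 ka = 0.000766 m/yr = 766 m/Myr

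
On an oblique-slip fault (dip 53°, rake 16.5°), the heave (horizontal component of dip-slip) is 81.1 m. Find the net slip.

474 m

dip-slip = heave / cos(dip) = 81.1 / cos(53°) = 134.8 m
net slip = dip-slip / sin(rake) = 134.8 / sin(16.5°) = 474 m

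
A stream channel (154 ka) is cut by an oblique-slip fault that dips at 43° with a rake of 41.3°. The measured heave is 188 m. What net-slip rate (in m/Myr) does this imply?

2530 m/Myr

dip-slip = heave / cos(dip) = 188 / cos(43°) = 257.1 m
net slip = dip-slip / sin(rake) = 257.1 / sin(41.3°) = 389.5 m
rate = 389.5 m / 154 ka = 0.00253 m/yr = 2530 m/Myr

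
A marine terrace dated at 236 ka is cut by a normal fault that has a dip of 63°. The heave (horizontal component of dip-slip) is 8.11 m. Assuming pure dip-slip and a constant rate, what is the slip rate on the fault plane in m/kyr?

dip-slip = heave / cos(dip) = 8.11 m / cos(63°) = 17.86 m
rate = 17.86 m / 236 ka = 0.0000757 m/yr = 0.0757 m/kyr

0.0757 m/kyr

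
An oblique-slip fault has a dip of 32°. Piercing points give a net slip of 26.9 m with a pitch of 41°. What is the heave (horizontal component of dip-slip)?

dip-slip = net slip × sin(rake) = 26.9 m × sin(41°) = 17.65 m
heave = dip-slip × cos(dip) = 17.65 × cos(32°) = 15 m

15 m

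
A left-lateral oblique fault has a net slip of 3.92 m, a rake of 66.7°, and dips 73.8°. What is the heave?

1 m

dip-slip = net slip × sin(rake) = 3.92 m × sin(66.7°) = 3.600 m
heave = dip-slip × cos(dip) = 3.600 × cos(73.8°) = 1 m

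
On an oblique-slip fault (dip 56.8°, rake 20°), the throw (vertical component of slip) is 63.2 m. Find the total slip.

dip-slip = throw / sin(dip) = 63.2 / sin(56.8°) = 75.53 m
net slip = dip-slip / sin(rake) = 75.53 / sin(20°) = 221 m

221 m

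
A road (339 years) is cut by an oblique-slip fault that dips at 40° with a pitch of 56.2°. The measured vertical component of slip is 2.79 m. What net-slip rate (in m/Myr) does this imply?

dip-slip = throw / sin(dip) = 2.79 / sin(40°) = 4.340 m
net slip = dip-slip / sin(rake) = 4.340 / sin(56.2°) = 5.223 m
rate = 5.223 m / 339 years = 0.0154 m/yr = 15400 m/Myr

15400 m/Myr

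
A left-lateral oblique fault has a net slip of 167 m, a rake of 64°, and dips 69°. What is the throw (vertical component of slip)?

dip-slip = net slip × sin(rake) = 167 m × sin(64°) = 150.1 m
throw = dip-slip × sin(dip) = 150.1 × sin(69°) = 140 m

140 m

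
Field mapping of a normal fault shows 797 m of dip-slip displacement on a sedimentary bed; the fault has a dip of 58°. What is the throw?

676 m

throw = dip-slip × sin(dip) = 797 m × sin(58°) = 676 m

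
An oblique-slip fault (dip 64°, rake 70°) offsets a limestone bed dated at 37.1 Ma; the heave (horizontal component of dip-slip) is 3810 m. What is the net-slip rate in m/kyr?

0.249 m/kyr

dip-slip = heave / cos(dip) = 3810 / cos(64°) = 8691 m
net slip = dip-slip / sin(rake) = 8691 / sin(70°) = 9249 m
rate = 9249 m / 37.1 Ma = 0.000249 m/yr = 0.249 m/kyr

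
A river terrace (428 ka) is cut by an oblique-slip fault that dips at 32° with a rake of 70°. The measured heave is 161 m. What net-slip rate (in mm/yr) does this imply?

dip-slip = heave / cos(dip) = 161 / cos(32°) = 189.8 m
net slip = dip-slip / sin(rake) = 189.8 / sin(70°) = 202 m
rate = 202 m / 428 ka = 0.000472 m/yr = 0.472 mm/yr

0.472 mm/yr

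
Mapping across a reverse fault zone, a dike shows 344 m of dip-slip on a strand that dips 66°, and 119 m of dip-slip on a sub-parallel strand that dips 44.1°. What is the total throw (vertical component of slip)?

throw_A = 344 × sin(66°) = 314.3 m
throw_B = 119 × sin(44.1°) = 82.81 m
total = 314.3 + 82.81 = 397 m

397 m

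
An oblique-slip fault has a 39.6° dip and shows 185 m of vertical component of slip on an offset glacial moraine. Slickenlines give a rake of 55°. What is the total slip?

dip-slip = throw / sin(dip) = 185 / sin(39.6°) = 290.2 m
net slip = dip-slip / sin(rake) = 290.2 / sin(55°) = 354 m

354 m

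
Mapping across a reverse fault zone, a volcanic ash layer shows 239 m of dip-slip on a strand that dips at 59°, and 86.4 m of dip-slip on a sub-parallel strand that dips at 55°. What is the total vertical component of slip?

276 m

throw_A = 239 × sin(59°) = 204.9 m
throw_B = 86.4 × sin(55°) = 70.77 m
total = 204.9 + 70.77 = 276 m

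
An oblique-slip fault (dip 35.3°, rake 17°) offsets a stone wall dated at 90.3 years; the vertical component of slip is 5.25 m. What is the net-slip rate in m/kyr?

344 m/kyr

dip-slip = throw / sin(dip) = 5.25 / sin(35.3°) = 9.085 m
net slip = dip-slip / sin(rake) = 9.085 / sin(17°) = 31.07 m
rate = 31.07 m / 90.3 years = 0.344 m/yr = 344 m/kyr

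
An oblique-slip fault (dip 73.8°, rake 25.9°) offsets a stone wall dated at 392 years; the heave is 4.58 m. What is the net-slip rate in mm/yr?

95.9 mm/yr

dip-slip = heave / cos(dip) = 4.58 / cos(73.8°) = 16.42 m
net slip = dip-slip / sin(rake) = 16.42 / sin(25.9°) = 37.58 m
rate = 37.58 m / 392 years = 0.0959 m/yr = 95.9 mm/yr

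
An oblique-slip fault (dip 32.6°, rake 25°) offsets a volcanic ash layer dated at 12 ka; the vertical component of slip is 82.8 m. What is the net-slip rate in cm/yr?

dip-slip = throw / sin(dip) = 82.8 / sin(32.6°) = 153.7 m
net slip = dip-slip / sin(rake) = 153.7 / sin(25°) = 363.6 m
rate = 363.6 m / 12 ka = 0.0303 m/yr = 3.03 cm/yr

3.03 cm/yr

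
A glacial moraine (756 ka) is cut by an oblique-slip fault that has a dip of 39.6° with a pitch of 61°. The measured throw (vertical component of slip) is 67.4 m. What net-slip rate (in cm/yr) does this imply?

dip-slip = throw / sin(dip) = 67.4 / sin(39.6°) = 105.7 m
net slip = dip-slip / sin(rake) = 105.7 / sin(61°) = 120.9 m
rate = 120.9 m / 756 ka = 0.000160 m/yr = 0.0160 cm/yr

0.0160 cm/yr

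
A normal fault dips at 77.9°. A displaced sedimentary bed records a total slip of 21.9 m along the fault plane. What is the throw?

throw = dip-slip × sin(dip) = 21.9 m × sin(77.9°) = 21.4 m

21.4 m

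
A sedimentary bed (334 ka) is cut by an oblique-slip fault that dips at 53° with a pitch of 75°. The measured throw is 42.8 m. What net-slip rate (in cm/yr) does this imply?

0.0166 cm/yr

dip-slip = throw / sin(dip) = 42.8 / sin(53°) = 53.59 m
net slip = dip-slip / sin(rake) = 53.59 / sin(75°) = 55.48 m
rate = 55.48 m / 334 ka = 0.000166 m/yr = 0.0166 cm/yr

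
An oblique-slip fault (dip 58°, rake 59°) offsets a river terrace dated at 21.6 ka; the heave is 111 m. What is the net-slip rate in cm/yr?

1.13 cm/yr

dip-slip = heave / cos(dip) = 111 / cos(58°) = 209.5 m
net slip = dip-slip / sin(rake) = 209.5 / sin(59°) = 244.4 m
rate = 244.4 m / 21.6 ka = 0.0113 m/yr = 1.13 cm/yr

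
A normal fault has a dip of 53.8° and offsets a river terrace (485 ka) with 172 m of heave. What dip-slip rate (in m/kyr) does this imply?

0.600 m/kyr

dip-slip = heave / cos(dip) = 172 m / cos(53.8°) = 291.2 m
rate = 291.2 m / 485 ka = 0.000600 m/yr = 0.600 m/kyr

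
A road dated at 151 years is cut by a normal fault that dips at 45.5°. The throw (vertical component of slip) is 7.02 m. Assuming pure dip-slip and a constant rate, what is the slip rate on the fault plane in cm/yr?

6.52 cm/yr

dip-slip = throw / sin(dip) = 7.02 m / sin(45.5°) = 9.842 m
rate = 9.842 m / 151 years = 0.0652 m/yr = 6.52 cm/yr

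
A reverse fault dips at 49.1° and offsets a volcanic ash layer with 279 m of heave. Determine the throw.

322 m

throw = heave × tan(dip) = 279 × tan(49.1°) = 322 m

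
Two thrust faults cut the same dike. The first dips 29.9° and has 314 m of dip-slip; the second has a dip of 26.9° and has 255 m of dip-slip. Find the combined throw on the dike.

272 m

throw_A = 314 × sin(29.9°) = 156.5 m
throw_B = 255 × sin(26.9°) = 115.4 m
total = 156.5 + 115.4 = 272 m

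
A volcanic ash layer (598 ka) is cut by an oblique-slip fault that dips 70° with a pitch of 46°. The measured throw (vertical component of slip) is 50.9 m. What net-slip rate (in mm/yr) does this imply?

0.126 mm/yr

dip-slip = throw / sin(dip) = 50.9 / sin(70°) = 54.17 m
net slip = dip-slip / sin(rake) = 54.17 / sin(46°) = 75.30 m
rate = 75.30 m / 598 ka = 0.000126 m/yr = 0.126 mm/yr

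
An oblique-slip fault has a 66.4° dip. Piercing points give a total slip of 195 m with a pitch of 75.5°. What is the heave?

dip-slip = net slip × sin(rake) = 195 m × sin(75.5°) = 188.8 m
heave = dip-slip × cos(dip) = 188.8 × cos(66.4°) = 75.6 m

75.6 m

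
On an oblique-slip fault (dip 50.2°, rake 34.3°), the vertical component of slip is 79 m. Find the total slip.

182 m

dip-slip = throw / sin(dip) = 79 / sin(50.2°) = 102.8 m
net slip = dip-slip / sin(rake) = 102.8 / sin(34.3°) = 182 m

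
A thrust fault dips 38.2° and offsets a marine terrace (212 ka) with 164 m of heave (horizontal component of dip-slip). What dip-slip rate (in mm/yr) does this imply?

0.984 mm/yr

dip-slip = heave / cos(dip) = 164 m / cos(38.2°) = 208.7 m
rate = 208.7 m / 212 ka = 0.000984 m/yr = 0.984 mm/yr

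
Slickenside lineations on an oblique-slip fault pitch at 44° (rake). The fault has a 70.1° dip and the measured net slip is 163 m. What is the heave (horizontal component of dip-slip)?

dip-slip = net slip × sin(rake) = 163 m × sin(44°) = 113.2 m
heave = dip-slip × cos(dip) = 113.2 × cos(70.1°) = 38.5 m

38.5 m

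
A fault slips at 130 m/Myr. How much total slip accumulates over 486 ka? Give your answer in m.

63.2 m

slip = rate × time = 130 m/Myr × 486 ka = 63.2 m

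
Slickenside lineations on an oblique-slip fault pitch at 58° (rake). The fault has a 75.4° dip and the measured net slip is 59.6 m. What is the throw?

48.9 m

dip-slip = net slip × sin(rake) = 59.6 m × sin(58°) = 50.54 m
throw = dip-slip × sin(dip) = 50.54 × sin(75.4°) = 48.9 m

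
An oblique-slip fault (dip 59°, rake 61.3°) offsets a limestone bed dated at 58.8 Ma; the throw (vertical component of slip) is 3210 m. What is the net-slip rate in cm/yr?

dip-slip = throw / sin(dip) = 3210 / sin(59°) = 3745 m
net slip = dip-slip / sin(rake) = 3745 / sin(61.3°) = 4269 m
rate = 4269 m / 58.8 Ma = 0.0000726 m/yr = 0.00726 cm/yr

0.00726 cm/yr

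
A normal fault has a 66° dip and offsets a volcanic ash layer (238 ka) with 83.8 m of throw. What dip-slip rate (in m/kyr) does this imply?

dip-slip = throw / sin(dip) = 83.8 m / sin(66°) = 91.73 m
rate = 91.73 m / 238 ka = 0.000385 m/yr = 0.385 m/kyr

0.385 m/kyr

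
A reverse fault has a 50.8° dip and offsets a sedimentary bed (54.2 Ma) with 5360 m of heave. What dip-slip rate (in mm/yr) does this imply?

0.156 mm/yr

dip-slip = heave / cos(dip) = 5360 m / cos(50.8°) = 8481 m
rate = 8481 m / 54.2 Ma = 0.000156 m/yr = 0.156 mm/yr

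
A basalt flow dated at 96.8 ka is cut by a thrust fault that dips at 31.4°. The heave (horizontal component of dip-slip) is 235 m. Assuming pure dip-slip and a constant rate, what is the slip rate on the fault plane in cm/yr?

dip-slip = heave / cos(dip) = 235 m / cos(31.4°) = 275.3 m
rate = 275.3 m / 96.8 ka = 0.00284 m/yr = 0.284 cm/yr

0.284 cm/yr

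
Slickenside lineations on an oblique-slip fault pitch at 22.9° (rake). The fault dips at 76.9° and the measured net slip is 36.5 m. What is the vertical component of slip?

13.8 m

dip-slip = net slip × sin(rake) = 36.5 m × sin(22.9°) = 14.20 m
throw = dip-slip × sin(dip) = 14.20 × sin(76.9°) = 13.8 m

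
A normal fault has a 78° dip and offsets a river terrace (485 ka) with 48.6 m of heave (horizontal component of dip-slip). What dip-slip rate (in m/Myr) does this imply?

dip-slip = heave / cos(dip) = 48.6 m / cos(78°) = 233.8 m
rate = 233.8 m / 485 ka = 0.000482 m/yr = 482 m/Myr

482 m/Myr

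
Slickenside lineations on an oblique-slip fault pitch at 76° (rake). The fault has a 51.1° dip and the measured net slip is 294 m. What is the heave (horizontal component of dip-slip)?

179 m

dip-slip = net slip × sin(rake) = 294 m × sin(76°) = 285.3 m
heave = dip-slip × cos(dip) = 285.3 × cos(51.1°) = 179 m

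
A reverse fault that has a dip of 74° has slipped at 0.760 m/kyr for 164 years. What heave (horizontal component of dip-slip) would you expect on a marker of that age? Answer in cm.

3.44 cm

dip-slip = rate × time = 0.760 m/kyr × 164 years = 0.1246 m
heave = dip-slip × cos(dip) = 0.1246 × cos(74°) = 0.0344 m = 3.44 cm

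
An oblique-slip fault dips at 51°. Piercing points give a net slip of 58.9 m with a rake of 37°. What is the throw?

dip-slip = net slip × sin(rake) = 58.9 m × sin(37°) = 35.45 m
throw = dip-slip × sin(dip) = 35.45 × sin(51°) = 27.5 m

27.5 m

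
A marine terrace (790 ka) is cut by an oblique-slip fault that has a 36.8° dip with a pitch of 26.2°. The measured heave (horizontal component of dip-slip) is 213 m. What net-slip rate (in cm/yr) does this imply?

dip-slip = heave / cos(dip) = 213 / cos(36.8°) = 266 m
net slip = dip-slip / sin(rake) = 266 / sin(26.2°) = 602.5 m
rate = 602.5 m / 790 ka = 0.000763 m/yr = 0.0763 cm/yr

0.0763 cm/yr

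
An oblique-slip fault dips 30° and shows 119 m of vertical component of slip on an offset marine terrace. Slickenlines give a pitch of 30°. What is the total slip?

dip-slip = throw / sin(dip) = 119 / sin(30°) = 238 m
net slip = dip-slip / sin(rake) = 238 / sin(30°) = 476 m

476 m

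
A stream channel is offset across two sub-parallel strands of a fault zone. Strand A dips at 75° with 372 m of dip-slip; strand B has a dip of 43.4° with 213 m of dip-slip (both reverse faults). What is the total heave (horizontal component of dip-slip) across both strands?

251 m

heave_A = 372 × cos(75°) = 96.28 m
heave_B = 213 × cos(43.4°) = 154.8 m
total = 96.28 + 154.8 = 251 m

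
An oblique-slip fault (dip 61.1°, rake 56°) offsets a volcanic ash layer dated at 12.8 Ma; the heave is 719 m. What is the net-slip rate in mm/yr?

dip-slip = heave / cos(dip) = 719 / cos(61.1°) = 1488 m
net slip = dip-slip / sin(rake) = 1488 / sin(56°) = 1795 m
rate = 1795 m / 12.8 Ma = 0.000140 m/yr = 0.140 mm/yr

0.140 mm/yr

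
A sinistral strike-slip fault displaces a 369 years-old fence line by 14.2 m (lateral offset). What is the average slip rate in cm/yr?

rate = 14.2 m / 369 years = 0.0385 m/yr = 3.85 cm/yr

3.85 cm/yr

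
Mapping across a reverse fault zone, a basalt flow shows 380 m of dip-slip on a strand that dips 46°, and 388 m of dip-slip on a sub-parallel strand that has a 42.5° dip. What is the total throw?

535 m

throw_A = 380 × sin(46°) = 273.3 m
throw_B = 388 × sin(42.5°) = 262.1 m
total = 273.3 + 262.1 = 535 m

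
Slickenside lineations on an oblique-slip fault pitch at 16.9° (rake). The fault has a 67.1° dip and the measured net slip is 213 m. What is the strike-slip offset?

204 m

strike-slip = net slip × cos(rake) = 213 m × cos(16.9°) = 204 m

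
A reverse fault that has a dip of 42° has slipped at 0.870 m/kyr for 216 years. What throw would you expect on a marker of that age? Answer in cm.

dip-slip = rate × time = 0.870 m/kyr × 216 years = 0.1879 m
throw = dip-slip × sin(dip) = 0.1879 × sin(42°) = 0.126 m = 12.6 cm

12.6 cm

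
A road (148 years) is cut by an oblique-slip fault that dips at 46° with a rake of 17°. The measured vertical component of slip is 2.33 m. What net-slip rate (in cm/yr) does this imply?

dip-slip = throw / sin(dip) = 2.33 / sin(46°) = 3.239 m
net slip = dip-slip / sin(rake) = 3.239 / sin(17°) = 11.08 m
rate = 11.08 m / 148 years = 0.0749 m/yr = 7.49 cm/yr

7.49 cm/yr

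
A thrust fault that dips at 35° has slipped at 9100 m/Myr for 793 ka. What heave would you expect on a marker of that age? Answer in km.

dip-slip = rate × time = 9100 m/Myr × 793 ka = 7216 m
heave = dip-slip × cos(dip) = 7216 × cos(35°) = 5910 m = 5.91 km

5.91 km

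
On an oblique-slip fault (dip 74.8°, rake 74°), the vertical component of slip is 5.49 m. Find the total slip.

dip-slip = throw / sin(dip) = 5.49 / sin(74.8°) = 5.689 m
net slip = dip-slip / sin(rake) = 5.689 / sin(74°) = 5.92 m

5.92 m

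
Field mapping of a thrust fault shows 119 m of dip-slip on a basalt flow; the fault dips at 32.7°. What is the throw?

64.3 m

throw = dip-slip × sin(dip) = 119 m × sin(32.7°) = 64.3 m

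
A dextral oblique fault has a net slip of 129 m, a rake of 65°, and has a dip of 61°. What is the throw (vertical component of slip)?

102 m

dip-slip = net slip × sin(rake) = 129 m × sin(65°) = 116.9 m
throw = dip-slip × sin(dip) = 116.9 × sin(61°) = 102 m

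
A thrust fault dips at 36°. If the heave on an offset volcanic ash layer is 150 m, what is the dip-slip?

185 m

dip-slip = heave / cos(dip) = 150 / cos(36°) = 185 m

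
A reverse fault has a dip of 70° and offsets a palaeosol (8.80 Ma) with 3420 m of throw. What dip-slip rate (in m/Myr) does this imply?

414 m/Myr

dip-slip = throw / sin(dip) = 3420 m / sin(70°) = 3639 m
rate = 3639 m / 8.80 Ma = 0.000414 m/yr = 414 m/Myr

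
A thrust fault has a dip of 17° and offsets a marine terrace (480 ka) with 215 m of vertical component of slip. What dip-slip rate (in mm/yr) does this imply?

1.53 mm/yr

dip-slip = throw / sin(dip) = 215 m / sin(17°) = 735.4 m
rate = 735.4 m / 480 ka = 0.00153 m/yr = 1.53 mm/yr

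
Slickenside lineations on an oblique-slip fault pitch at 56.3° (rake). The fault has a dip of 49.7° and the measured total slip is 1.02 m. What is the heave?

0.549 m

dip-slip = net slip × sin(rake) = 1.02 m × sin(56.3°) = 0.8486 m
heave = dip-slip × cos(dip) = 0.8486 × cos(49.7°) = 0.549 m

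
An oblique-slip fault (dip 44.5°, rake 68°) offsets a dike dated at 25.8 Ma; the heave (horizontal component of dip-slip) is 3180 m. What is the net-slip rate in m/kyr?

0.186 m/kyr

dip-slip = heave / cos(dip) = 3180 / cos(44.5°) = 4458 m
net slip = dip-slip / sin(rake) = 4458 / sin(68°) = 4809 m
rate = 4809 m / 25.8 Ma = 0.000186 m/yr = 0.186 m/kyr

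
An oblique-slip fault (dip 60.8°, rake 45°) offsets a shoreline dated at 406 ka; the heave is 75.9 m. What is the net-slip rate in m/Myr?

dip-slip = heave / cos(dip) = 75.9 / cos(60.8°) = 155.6 m
net slip = dip-slip / sin(rake) = 155.6 / sin(45°) = 220 m
rate = 220 m / 406 ka = 0.000542 m/yr = 542 m/Myr

542 m/Myr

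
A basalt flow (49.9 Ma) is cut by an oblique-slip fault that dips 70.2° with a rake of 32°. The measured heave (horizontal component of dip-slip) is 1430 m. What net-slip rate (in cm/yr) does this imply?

0.0160 cm/yr

dip-slip = heave / cos(dip) = 1430 / cos(70.2°) = 4222 m
net slip = dip-slip / sin(rake) = 4222 / sin(32°) = 7966 m
rate = 7966 m / 49.9 Ma = 0.000160 m/yr = 0.0160 cm/yr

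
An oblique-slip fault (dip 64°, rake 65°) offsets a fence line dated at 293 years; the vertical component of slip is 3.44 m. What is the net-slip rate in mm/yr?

14.4 mm/yr

dip-slip = throw / sin(dip) = 3.44 / sin(64°) = 3.827 m
net slip = dip-slip / sin(rake) = 3.827 / sin(65°) = 4.223 m
rate = 4.223 m / 293 years = 0.0144 m/yr = 14.4 mm/yr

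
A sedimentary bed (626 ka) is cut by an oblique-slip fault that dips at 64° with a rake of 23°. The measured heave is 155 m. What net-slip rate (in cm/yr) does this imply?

dip-slip = heave / cos(dip) = 155 / cos(64°) = 353.6 m
net slip = dip-slip / sin(rake) = 353.6 / sin(23°) = 904.9 m
rate = 904.9 m / 626 ka = 0.00145 m/yr = 0.145 cm/yr

0.145 cm/yr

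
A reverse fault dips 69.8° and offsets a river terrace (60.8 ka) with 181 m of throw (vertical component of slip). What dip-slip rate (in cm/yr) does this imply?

0.317 cm/yr

dip-slip = throw / sin(dip) = 181 m / sin(69.8°) = 192.9 m
rate = 192.9 m / 60.8 ka = 0.00317 m/yr = 0.317 cm/yr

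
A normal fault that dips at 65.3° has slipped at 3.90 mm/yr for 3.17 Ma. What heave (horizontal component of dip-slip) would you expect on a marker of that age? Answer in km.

5.17 km

dip-slip = rate × time = 3.90 mm/yr × 3.17 Ma = 12360 m
heave = dip-slip × cos(dip) = 12360 × cos(65.3°) = 5170 m = 5.17 km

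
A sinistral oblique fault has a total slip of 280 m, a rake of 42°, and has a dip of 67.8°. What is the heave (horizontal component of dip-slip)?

dip-slip = net slip × sin(rake) = 280 m × sin(42°) = 187.4 m
heave = dip-slip × cos(dip) = 187.4 × cos(67.8°) = 70.8 m

70.8 m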